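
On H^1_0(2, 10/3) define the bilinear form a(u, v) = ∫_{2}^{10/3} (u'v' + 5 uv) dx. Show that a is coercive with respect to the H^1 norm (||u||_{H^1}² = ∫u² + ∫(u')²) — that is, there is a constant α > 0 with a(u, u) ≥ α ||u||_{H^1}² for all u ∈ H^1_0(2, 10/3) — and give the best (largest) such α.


α = 1

Coercivity of a(·,·) on H^1_0(2, 10/3) means a(u, u) ≥ α ||u||_{H^1}² for every u ∈ H^1_0.
The interval has length L = 4/3, and Poincaré/coercivity depend only on L. Here a(u, u) = ∫(u')² + (5)·∫u².
Here c = 5 ≥ 1, so a(u,u) = ∫(u')² + c∫u² ≥ ∫(u')² + ∫u² = ||u||_{H^1}², i.e. α = 1 works. No larger α is possible: a(u,u) ≥ α||u||_{H^1}² means (1−α)∫(u')² ≥ (α−c)∫u², and for the modes u_n = sin(nπ(x−x₀)/L) (x₀ the left endpoint) one has ∫u_n²/∫(u_n')² = (L/(nπ))² → 0, so a(u_n,u_n)/||u_n||_{H^1}² → 1. Hence the optimal constant is α = 1.
Therefore α = 1.


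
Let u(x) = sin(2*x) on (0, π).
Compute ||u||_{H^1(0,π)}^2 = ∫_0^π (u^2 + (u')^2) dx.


||u||_{H^1(0,π)}^2 = 5*π/2

u'(x) = 2*cos(2*x).
Expand u² and (u')² and integrate term by term on (0, π), using: for integers n ≥ 1, ∫_0^π sin²(nx) dx = ∫_0^π cos²(nx) dx = π/2; for n ≠ n', ∫_0^π sin(nx)sin(n'x) dx = ∫_0^π cos(nx)cos(n'x) dx = 0; and by product-to-sum, ∫_0^π sin(nx)cos(n'x) dx = ½∫_0^π [sin((n+n')x) + sin((n−n')x)] dx, which is 0 when n+n' is even and 2n/(n²−n'²) when n+n' is odd (it need not vanish on (0, π)).
  u² squared terms: (1)²·∫sin(2x)² dx = 1·π/2 = π/2.
  So ∫_0^π u² dx = π/2.
  (u')² squared terms: (2)²·∫cos(2x)² dx = 4·π/2 = 2*π.
  So ∫_0^π (u')² dx = 2*π.
||u||_{H^1}^2 = (π/2) + (2*π) = 5*π/2.


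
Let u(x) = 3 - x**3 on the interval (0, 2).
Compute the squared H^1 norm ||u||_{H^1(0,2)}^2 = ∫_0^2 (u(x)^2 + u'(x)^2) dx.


||u||_{H^1}^2 = 2446/35

The H^1 norm (squared) on an interval (0, L) is
  ||u||_{H^1}^2 = ∫_0^L u(x)^2 dx + ∫_0^L u'(x)^2 dx.
Compute u'(x) = -3*x**2.
Then u(x)^2 = x**6 - 6*x**3 + 9 and u'(x)^2 = 9*x**4.
Integrate each monomial from 0 to 2 using ∫_0^2 c·x^n dx = c·2^(n+1)/(n+1):
  ∫_0^2 u(x)^2 dx = ∫_0^2 (x^6 - 6*x^3 + 9) dx. Term by term:
    ∫_0^2 x^6 dx = 128/7;  ∫_0^2 -6*x^3 dx = -24;  ∫_0^2 9 dx = 18.
  Sum: 128/7 − 24 + 18 = 86/7.
  ∫_0^2 u'(x)^2 dx = ∫_0^2 (9*x^4) dx. Term by term:
    ∫_0^2 9*x^4 dx = 288/5.
Adding: ||u||_{H^1}^2 = 86/7 + 288/5 = 2446/35.


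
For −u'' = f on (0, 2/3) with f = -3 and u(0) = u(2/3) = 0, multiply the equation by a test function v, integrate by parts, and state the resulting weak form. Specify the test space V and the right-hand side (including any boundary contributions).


V = H^1_0(0, 2/3) (so v(0) = v(2/3) = 0); weak form: ∫_0^2/3 u'v' dx = ∫_0^2/3 (-3) v dx for all v ∈ V.

Multiply both sides by a test function v and integrate from 0 to 2/3:
  ∫_0^2/3 −u''(x) v(x) dx = ∫_0^2/3 f(x) v(x) dx.
Integrate the LHS by parts once:
  ∫_0^2/3 −u'' v dx = −[u'(x) v(x)]_0^2/3 + ∫_0^2/3 u'(x) v'(x) dx.
Thus ∫_0^2/3 u'(x) v'(x) dx = ∫_0^2/3 f(x) v(x) dx + [u'(x) v(x)]_0^2/3.
Choose V so that boundary terms are either known or forced to vanish.
u is Dirichlet: u(0) = u(2/3) = 0. Let V = H^1_0(0, 2/3); then v(0) = v(2/3) = 0, and [u' v]_0^2/3 = 0.
Weak formulation: find u (satisfying any essential BC) such that ∫_0^2/3 u'(x) v'(x) dx = ∫_0^2/3 f v dx for all v ∈ V.
Substituting f(x) = -3, the right-hand side is ∫_0^2/3 (-3) v dx.


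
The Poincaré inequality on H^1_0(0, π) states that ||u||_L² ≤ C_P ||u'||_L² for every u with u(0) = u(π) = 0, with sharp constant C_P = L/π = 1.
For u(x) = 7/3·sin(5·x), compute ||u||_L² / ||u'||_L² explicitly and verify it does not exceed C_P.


||u||_L² / ||u'||_L² = 1/5 < C_P = 1.

u(x) = 7/3·sin(5·x), so u'(x) = 35*cos(5*x)/3.
Writing u(x) = A·sin(kπx/L) with A = 7/3 and k = 5, use ∫_0^L sin²(kπx/L) dx = L/2 and ∫_0^L cos²(kπx/L) dx = L/2.
u² = 49/9·sin²(5·x) and (u')² = 1225/9·cos²(5·x), and each of sin², cos² integrates to L/2 = π/2 over (0, π).
∫_0^π u² dx = 49*π/18, so ||u||_L² = 7*sqrt(2)*sqrt(π)/6.
∫_0^π (u')² dx = 1225*π/18, so ||u'||_L² = 35*sqrt(2)*sqrt(π)/6.
Ratio ||u||_L² / ||u'||_L² = 1/5.
Sharp Poincaré constant on H^1_0(0, π) is C_P = L/π = 1, achieved by sin(x).
This is the k = 5 harmonic; the ratio L/(kπ) is strictly less than C_P = L/π, consistent with the sharp inequality ||u||_L² ≤ C_P ||u'||_L².


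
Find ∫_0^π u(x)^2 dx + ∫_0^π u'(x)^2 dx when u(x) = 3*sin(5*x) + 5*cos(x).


||u||_{H^1(0,π)}^2 = 142*π

u'(x) = -5*sin(x) + 15*cos(5*x).
Expand u² and (u')² and integrate term by term on (0, π), using: for integers n ≥ 1, ∫_0^π sin²(nx) dx = ∫_0^π cos²(nx) dx = π/2; for n ≠ n', ∫_0^π sin(nx)sin(n'x) dx = ∫_0^π cos(nx)cos(n'x) dx = 0; and by product-to-sum, ∫_0^π sin(nx)cos(n'x) dx = ½∫_0^π [sin((n+n')x) + sin((n−n')x)] dx, which is 0 when n+n' is even and 2n/(n²−n'²) when n+n' is odd (it need not vanish on (0, π)).
  u² squared terms: (3)²·∫sin(5x)² dx = 9·π/2 = 9*π/2;  (5)²·∫cos(x)² dx = 25·π/2 = 25*π/2.
  u² cross terms: 2·(3)·(5)·∫sin(5x)·cos(x) dx = 30·(0) = 0.
  So ∫_0^π u² dx = 9*π/2 + 25*π/2 + 0 = 17*π.
  (u')² squared terms: (-5)²·∫sin(x)² dx = 25·π/2 = 25*π/2;  (15)²·∫cos(5x)² dx = 225·π/2 = 225*π/2.
  (u')² cross terms: 2·(-5)·(15)·∫sin(x)·cos(5x) dx = -150·(0) = 0.
  So ∫_0^π (u')² dx = 25*π/2 + 225*π/2 + 0 = 125*π.
||u||_{H^1}^2 = (17*π) + (125*π) = 142*π.


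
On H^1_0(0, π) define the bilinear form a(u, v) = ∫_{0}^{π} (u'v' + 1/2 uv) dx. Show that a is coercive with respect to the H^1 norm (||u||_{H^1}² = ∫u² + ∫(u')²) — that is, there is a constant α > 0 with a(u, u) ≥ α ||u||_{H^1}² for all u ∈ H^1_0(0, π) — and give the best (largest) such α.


α = 3/4

Coercivity of a(·,·) on H^1_0(0, π) means a(u, u) ≥ α ||u||_{H^1}² for every u ∈ H^1_0.
The interval has length L = π, and Poincaré/coercivity depend only on L. Here a(u, u) = ∫(u')² + (1/2)·∫u².
Here 0 < c = 1/2 < 1. The condition a(u,u) ≥ α||u||_{H^1}² reads (1−α)∫(u')² ≥ (α−c)∫u². Any admissible α is ≤ 1 (rapidly oscillating u have ∫u²/∫(u')² → 0), and α = 1 would force 0 ≥ (1−c)∫u², impossible since c < 1; so 1−α > 0. By the sharp Poincaré inequality on H^1_0 of an interval of length L, ∫(u')² ≥ (π/L)²∫u² with equality for the first sine mode sin(π(x−x₀)/L) (x₀ the left endpoint), so the inequality holds for all u iff (1−α)(π/L)² ≥ α − c, i.e. α ≤ ((π/L)² + c)/((π/L)² + 1) = (1 + c(L/π)²)/(1 + (L/π)²). With (π/L)² = 1 and c = 1/2, the largest admissible constant is α = ((π/L)² + c)/((π/L)² + 1).
Simplifying, α = 3/4.


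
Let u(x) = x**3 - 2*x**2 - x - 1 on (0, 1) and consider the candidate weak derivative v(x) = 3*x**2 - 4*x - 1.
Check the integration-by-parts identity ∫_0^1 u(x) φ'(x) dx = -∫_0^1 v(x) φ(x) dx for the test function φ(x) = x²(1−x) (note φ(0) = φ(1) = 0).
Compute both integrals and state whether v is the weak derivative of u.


LHS = 11/60, RHS = 11/60. Yes, v = u' weakly.

u(x) = x**3 - 2*x**2 - x - 1, classical derivative u'(x) = 3*x**2 - 4*x - 1.
φ(x) = x²(1−x), so φ'(x) = x*(2 - 3*x).
Note φ(0) = φ(1) = 0, so the boundary term u·φ vanishes.
LHS = ∫_0^1 u(x) φ'(x) dx = ∫_0^1 (-3*x^5 + 8*x^4 - x^3 + x^2 - 2*x) dx. Term by term:
  ∫_0^1 -3*x^5 dx = -1/2;  ∫_0^1 8*x^4 dx = 8/5;  ∫_0^1 -x^3 dx = -1/4;
  ∫_0^1 x^2 dx = 1/3;  ∫_0^1 -2*x dx = -1.
Sum: -1/2 + 8/5 − 1/4 + 1/3 − 1 = 11/60.
So LHS = 11/60.
∫_0^1 v(x) φ(x) dx = ∫_0^1 (-3*x^5 + 7*x^4 - 3*x^3 - x^2) dx. Term by term:
  ∫_0^1 -3*x^5 dx = -1/2;  ∫_0^1 7*x^4 dx = 7/5;  ∫_0^1 -3*x^3 dx = -3/4;
  ∫_0^1 -x^2 dx = -1/3.
Sum: -1/2 + 7/5 − 3/4 − 1/3 = -11/60.
So RHS = -∫_0^1 v(x) φ(x) dx = 11/60.
LHS = RHS, so the identity holds for this test φ.
Moreover u is smooth here and v(x) = u'(x) = 3*x**2 - 4*x - 1 pointwise, so the identity holds for every test function. Hence v is the weak derivative of u.


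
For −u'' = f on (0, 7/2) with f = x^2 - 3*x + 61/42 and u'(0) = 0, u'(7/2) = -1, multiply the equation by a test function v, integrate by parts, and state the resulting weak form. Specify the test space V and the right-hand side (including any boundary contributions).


V = H^1(0, 7/2) (v unrestricted at boundary; u is determined up to an additive constant); weak form: ∫_0^7/2 u'v' dx = ∫_0^7/2 (x^2 - 3*x + 61/42) v dx − v(7/2) for all v ∈ V.

Multiply both sides by a test function v and integrate from 0 to 7/2:
  ∫_0^7/2 −u''(x) v(x) dx = ∫_0^7/2 f(x) v(x) dx.
Integrate the LHS by parts once:
  ∫_0^7/2 −u'' v dx = −[u'(x) v(x)]_0^7/2 + ∫_0^7/2 u'(x) v'(x) dx.
Thus ∫_0^7/2 u'(x) v'(x) dx = ∫_0^7/2 f(x) v(x) dx + [u'(x) v(x)]_0^7/2.
Choose V so that boundary terms are either known or forced to vanish.
u has inhomogeneous Neumann u'(0) = 0, u'(7/2) = -1. [u' v]_0^7/2 = (-1)·v(7/2) − (0)·v(0) = − v(7/2). Take V = H^1(0, 7/2); boundary term becomes part of RHS.
Weak formulation: find u (satisfying any essential BC) such that ∫_0^7/2 u'(x) v'(x) dx = ∫_0^7/2 f v dx − v(7/2) for all v ∈ V (Neumann data are natural BCs: they enter the RHS as boundary terms).
Substituting f(x) = x^2 - 3*x + 61/42, the right-hand side is ∫_0^7/2 (x^2 - 3*x + 61/42) v dx − v(7/2).
Compatibility check (pure Neumann): taking v ≡ 1 ∈ V gives 0 = ∫_0^7/2 f dx + (-1) − (0), i.e. ∫_0^7/2 f dx must equal u'(0) − u'(7/2) = 1. Indeed ∫_0^7/2 (x^2 - 3*x + 61/42) dx = 1, so the data are compatible. The solution is then unique only up to an additive constant (fix it e.g. by requiring ∫_0^7/2 u dx = 0).


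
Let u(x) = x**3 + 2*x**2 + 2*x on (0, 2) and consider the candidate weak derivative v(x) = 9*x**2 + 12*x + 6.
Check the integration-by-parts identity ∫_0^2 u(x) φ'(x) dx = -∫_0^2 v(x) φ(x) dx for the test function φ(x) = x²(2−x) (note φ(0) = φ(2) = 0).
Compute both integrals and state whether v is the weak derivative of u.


LHS = -232/15, RHS = -232/5. No, v is not the weak derivative of u.

u(x) = x**3 + 2*x**2 + 2*x, classical derivative u'(x) = 3*x**2 + 4*x + 2.
φ(x) = x²(2−x), so φ'(x) = x*(4 - 3*x).
Note φ(0) = φ(2) = 0, so the boundary term u·φ vanishes.
LHS = ∫_0^2 u(x) φ'(x) dx = ∫_0^2 (-3*x^5 - 2*x^4 + 2*x^3 + 8*x^2) dx. Term by term:
  ∫_0^2 -3*x^5 dx = -32;  ∫_0^2 -2*x^4 dx = -64/5;  ∫_0^2 2*x^3 dx = 8;
  ∫_0^2 8*x^2 dx = 64/3.
Sum: -32 − 64/5 + 8 + 64/3 = -232/15.
So LHS = -232/15.
∫_0^2 v(x) φ(x) dx = ∫_0^2 (-9*x^5 + 6*x^4 + 18*x^3 + 12*x^2) dx. Term by term:
  ∫_0^2 -9*x^5 dx = -96;  ∫_0^2 6*x^4 dx = 192/5;  ∫_0^2 18*x^3 dx = 72;
  ∫_0^2 12*x^2 dx = 32.
Sum: -96 + 192/5 + 72 + 32 = 232/5.
So RHS = -∫_0^2 v(x) φ(x) dx = -232/5.
LHS − RHS = 464/15 ≠ 0, so the identity fails.
(For a valid weak derivative the identity must hold for EVERY test function, in particular this one. The failure shows v is NOT the weak derivative of u.)
Correct weak derivative would be u'(x) = 3*x**2 + 4*x + 2.


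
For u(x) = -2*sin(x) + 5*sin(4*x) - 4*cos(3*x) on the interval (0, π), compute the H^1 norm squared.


||u||_{H^1(0,π)}^2 = -3200/7 + 593*π/2

u'(x) = 12*sin(3*x) - 2*cos(x) + 20*cos(4*x).
Expand u² and (u')² and integrate term by term on (0, π), using: for integers n ≥ 1, ∫_0^π sin²(nx) dx = ∫_0^π cos²(nx) dx = π/2; for n ≠ n', ∫_0^π sin(nx)sin(n'x) dx = ∫_0^π cos(nx)cos(n'x) dx = 0; and by product-to-sum, ∫_0^π sin(nx)cos(n'x) dx = ½∫_0^π [sin((n+n')x) + sin((n−n')x)] dx, which is 0 when n+n' is even and 2n/(n²−n'²) when n+n' is odd (it need not vanish on (0, π)).
  u² squared terms: (-4)²·∫cos(3x)² dx = 16·π/2 = 8*π;  (-2)²·∫sin(x)² dx = 4·π/2 = 2*π;  (5)²·∫sin(4x)² dx = 25·π/2 = 25*π/2.
  u² cross terms: 2·(-4)·(-2)·∫cos(3x)·sin(x) dx = 16·(0) = 0;  2·(-4)·(5)·∫cos(3x)·sin(4x) dx = -40·(8/7) = -320/7;  2·(-2)·(5)·∫sin(x)·sin(4x) dx = -20·(0) = 0.
  So ∫_0^π u² dx = 8*π + 2*π + 25*π/2 + 0 − 320/7 + 0 = -320/7 + 45*π/2.
  (u')² squared terms: (-2)²·∫cos(x)² dx = 4·π/2 = 2*π;  (12)²·∫sin(3x)² dx = 144·π/2 = 72*π;  (20)²·∫cos(4x)² dx = 400·π/2 = 200*π.
  (u')² cross terms: 2·(-2)·(12)·∫cos(x)·sin(3x) dx = -48·(0) = 0;  2·(-2)·(20)·∫cos(x)·cos(4x) dx = -80·(0) = 0;  2·(12)·(20)·∫sin(3x)·cos(4x) dx = 480·(-6/7) = -2880/7.
  So ∫_0^π (u')² dx = 2*π + 72*π + 200*π + 0 + 0 − 2880/7 = -2880/7 + 274*π.
||u||_{H^1}^2 = (-320/7 + 45*π/2) + (-2880/7 + 274*π) = -3200/7 + 593*π/2.


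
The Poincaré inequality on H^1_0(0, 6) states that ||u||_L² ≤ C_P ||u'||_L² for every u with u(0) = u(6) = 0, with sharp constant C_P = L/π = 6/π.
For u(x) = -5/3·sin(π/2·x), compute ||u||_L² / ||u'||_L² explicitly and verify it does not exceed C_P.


||u||_L² / ||u'||_L² = 2/π < C_P = 6/π.

u(x) = -5/3·sin(π/2·x), so u'(x) = -5*π*cos(π*x/2)/6.
Writing u(x) = A·sin(kπx/L) with A = -5/3 and k = 3, use ∫_0^L sin²(kπx/L) dx = L/2 and ∫_0^L cos²(kπx/L) dx = L/2.
u² = 25/9·sin²(π/2·x) and (u')² = 25*π^2/36·cos²(π/2·x), and each of sin², cos² integrates to L/2 = 3 over (0, 6).
∫_0^6 u² dx = 25/3, so ||u||_L² = 5*sqrt(3)/3.
∫_0^6 (u')² dx = 25*π^2/12, so ||u'||_L² = 5*sqrt(3)*π/6.
Ratio ||u||_L² / ||u'||_L² = 2/π.
Sharp Poincaré constant on H^1_0(0, 6) is C_P = L/π = 6/π, achieved by sin(π/6·x).
This is the k = 3 harmonic; the ratio L/(kπ) is strictly less than C_P = L/π, consistent with the sharp inequality ||u||_L² ≤ C_P ||u'||_L².


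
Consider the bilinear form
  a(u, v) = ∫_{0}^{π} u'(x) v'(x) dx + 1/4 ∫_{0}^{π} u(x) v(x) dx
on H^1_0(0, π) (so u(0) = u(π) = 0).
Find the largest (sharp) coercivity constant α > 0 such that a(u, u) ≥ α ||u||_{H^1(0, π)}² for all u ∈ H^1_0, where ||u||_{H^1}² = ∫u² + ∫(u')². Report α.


α = 5/8

Coercivity of a(·,·) on H^1_0(0, π) means a(u, u) ≥ α ||u||_{H^1}² for every u ∈ H^1_0.
The interval has length L = π, and Poincaré/coercivity depend only on L. Here a(u, u) = ∫(u')² + (1/4)·∫u².
Here 0 < c = 1/4 < 1. The condition a(u,u) ≥ α||u||_{H^1}² reads (1−α)∫(u')² ≥ (α−c)∫u². Any admissible α is ≤ 1 (rapidly oscillating u have ∫u²/∫(u')² → 0), and α = 1 would force 0 ≥ (1−c)∫u², impossible since c < 1; so 1−α > 0. By the sharp Poincaré inequality on H^1_0 of an interval of length L, ∫(u')² ≥ (π/L)²∫u² with equality for the first sine mode sin(π(x−x₀)/L) (x₀ the left endpoint), so the inequality holds for all u iff (1−α)(π/L)² ≥ α − c, i.e. α ≤ ((π/L)² + c)/((π/L)² + 1) = (1 + c(L/π)²)/(1 + (L/π)²). With (π/L)² = 1 and c = 1/4, the largest admissible constant is α = ((π/L)² + c)/((π/L)² + 1).
Simplifying, α = 5/8.


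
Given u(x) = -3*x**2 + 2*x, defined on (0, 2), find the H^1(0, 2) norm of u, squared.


||u||_{H^1}^2 = 1144/15

The H^1 norm (squared) on an interval (0, L) is
  ||u||_{H^1}^2 = ∫_0^L u(x)^2 dx + ∫_0^L u'(x)^2 dx.
Compute u'(x) = 2 - 6*x.
Then u(x)^2 = 9*x**4 - 12*x**3 + 4*x**2 and u'(x)^2 = 36*x**2 - 24*x + 4.
Integrate each monomial from 0 to 2 using ∫_0^2 c·x^n dx = c·2^(n+1)/(n+1):
  ∫_0^2 u(x)^2 dx = ∫_0^2 (9*x^4 - 12*x^3 + 4*x^2) dx. Term by term:
    ∫_0^2 9*x^4 dx = 288/5;  ∫_0^2 -12*x^3 dx = -48;  ∫_0^2 4*x^2 dx = 32/3.
  Sum: 288/5 − 48 + 32/3 = 304/15.
  ∫_0^2 u'(x)^2 dx = ∫_0^2 (36*x^2 - 24*x + 4) dx. Term by term:
    ∫_0^2 36*x^2 dx = 96;  ∫_0^2 -24*x dx = -48;  ∫_0^2 4 dx = 8.
  Sum: 96 − 48 + 8 = 56.
Adding: ||u||_{H^1}^2 = 304/15 + 56 = 1144/15.


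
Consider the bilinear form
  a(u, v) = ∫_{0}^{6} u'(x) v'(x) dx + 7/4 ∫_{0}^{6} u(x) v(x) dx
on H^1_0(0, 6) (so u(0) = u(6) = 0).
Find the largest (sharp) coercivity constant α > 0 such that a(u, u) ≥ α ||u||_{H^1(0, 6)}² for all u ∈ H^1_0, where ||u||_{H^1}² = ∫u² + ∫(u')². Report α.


α = 1

Coercivity of a(·,·) on H^1_0(0, 6) means a(u, u) ≥ α ||u||_{H^1}² for every u ∈ H^1_0.
The interval has length L = 6, and Poincaré/coercivity depend only on L. Here a(u, u) = ∫(u')² + (7/4)·∫u².
Here c = 7/4 ≥ 1, so a(u,u) = ∫(u')² + c∫u² ≥ ∫(u')² + ∫u² = ||u||_{H^1}², i.e. α = 1 works. No larger α is possible: a(u,u) ≥ α||u||_{H^1}² means (1−α)∫(u')² ≥ (α−c)∫u², and for the modes u_n = sin(nπ(x−x₀)/L) (x₀ the left endpoint) one has ∫u_n²/∫(u_n')² = (L/(nπ))² → 0, so a(u_n,u_n)/||u_n||_{H^1}² → 1. Hence the optimal constant is α = 1.
Therefore α = 1.


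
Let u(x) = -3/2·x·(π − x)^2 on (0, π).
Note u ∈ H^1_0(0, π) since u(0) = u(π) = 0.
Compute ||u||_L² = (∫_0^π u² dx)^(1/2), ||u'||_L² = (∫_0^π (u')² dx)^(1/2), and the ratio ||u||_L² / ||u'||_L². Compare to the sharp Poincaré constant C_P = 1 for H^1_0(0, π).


||u||_L² / ||u'||_L² = sqrt(14)*π/14 < C_P = 1.

u(x) = -3/2·x·(π − x)^2, so u'(x) = 3*(π - 3*x)*(x - π)/2.
u(x) = -3/2·x·(π − x)^2 vanishes at x = 0 and x = π, so u ∈ H^1_0(0, π). Differentiate via the product rule and integrate the resulting polynomials term by term.
  ∫_0^π u² dx = ∫_0^π (9*x^6/4 - 9*π*x^5 + 27*π^2*x^4/2 - 9*π^3*x^3 + 9*π^4*x^2/4) dx. Term by term:
    ∫_0^π 9*x^6/4 dx = 9*π^7/28;  ∫_0^π -9*π*x^5 dx = -3*π^7/2;  ∫_0^π 27*π^2*x^4/2 dx = 27*π^7/10;
    ∫_0^π -9*π^3*x^3 dx = -9*π^7/4;  ∫_0^π 9*π^4*x^2/4 dx = 3*π^7/4.
  Sum: 9*π^7/28 − 3*π^7/2 + 27*π^7/10 − 9*π^7/4 + 3*π^7/4 = 3*π^7/140.
  ∫_0^π (u')² dx = ∫_0^π (81*x^4/4 - 54*π*x^3 + 99*π^2*x^2/2 - 18*π^3*x + 9*π^4/4) dx. Term by term:
    ∫_0^π 81*x^4/4 dx = 81*π^5/20;  ∫_0^π -54*π*x^3 dx = -27*π^5/2;  ∫_0^π 99*π^2*x^2/2 dx = 33*π^5/2;
    ∫_0^π -18*π^3*x dx = -9*π^5;  ∫_0^π 9*π^4/4 dx = 9*π^5/4.
  Sum: 81*π^5/20 − 27*π^5/2 + 33*π^5/2 − 9*π^5 + 9*π^5/4 = 3*π^5/10.
∫_0^π u² dx = 3*π^7/140, so ||u||_L² = sqrt(105)*π^(7/2)/70.
∫_0^π (u')² dx = 3*π^5/10, so ||u'||_L² = sqrt(30)*π^(5/2)/10.
Ratio ||u||_L² / ||u'||_L² = sqrt(14)*π/14.
Sharp Poincaré constant on H^1_0(0, π) is C_P = L/π = 1, achieved by sin(x).
A polynomial bump cannot attain the sharp Poincaré constant (only the first sine eigenfunction does), so the ratio is strictly less than C_P, consistent with ||u||_L² ≤ C_P ||u'||_L².


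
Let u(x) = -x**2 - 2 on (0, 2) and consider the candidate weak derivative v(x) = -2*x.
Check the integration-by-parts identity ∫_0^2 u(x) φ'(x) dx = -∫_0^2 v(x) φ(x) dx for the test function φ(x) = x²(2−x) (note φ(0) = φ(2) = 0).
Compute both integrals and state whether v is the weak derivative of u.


LHS = 16/5, RHS = 16/5. Yes, v = u' weakly.

u(x) = -x**2 - 2, classical derivative u'(x) = -2*x.
φ(x) = x²(2−x), so φ'(x) = x*(4 - 3*x).
Note φ(0) = φ(2) = 0, so the boundary term u·φ vanishes.
LHS = ∫_0^2 u(x) φ'(x) dx = ∫_0^2 (3*x^4 - 4*x^3 + 6*x^2 - 8*x) dx. Term by term:
  ∫_0^2 3*x^4 dx = 96/5;  ∫_0^2 -4*x^3 dx = -16;  ∫_0^2 6*x^2 dx = 16;
  ∫_0^2 -8*x dx = -16.
Sum: 96/5 − 16 + 16 − 16 = 16/5.
So LHS = 16/5.
∫_0^2 v(x) φ(x) dx = ∫_0^2 (2*x^4 - 4*x^3) dx. Term by term:
  ∫_0^2 2*x^4 dx = 64/5;  ∫_0^2 -4*x^3 dx = -16.
Sum: 64/5 − 16 = -16/5.
So RHS = -∫_0^2 v(x) φ(x) dx = 16/5.
LHS = RHS, so the identity holds for this test φ.
Moreover u is smooth here and v(x) = u'(x) = -2*x pointwise, so the identity holds for every test function. Hence v is the weak derivative of u.


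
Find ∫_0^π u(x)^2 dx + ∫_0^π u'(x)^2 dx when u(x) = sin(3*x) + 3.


||u||_{H^1(0,π)}^2 = 4 + 14*π

u'(x) = 3*cos(3*x).
Expand u² and (u')² and integrate term by term on (0, π), using: for integers n ≥ 1, ∫_0^π sin²(nx) dx = ∫_0^π cos²(nx) dx = π/2; for n ≠ n', ∫_0^π sin(nx)sin(n'x) dx = ∫_0^π cos(nx)cos(n'x) dx = 0; and by product-to-sum, ∫_0^π sin(nx)cos(n'x) dx = ½∫_0^π [sin((n+n')x) + sin((n−n')x)] dx, which is 0 when n+n' is even and 2n/(n²−n'²) when n+n' is odd (it need not vanish on (0, π)). For the constant mode: ∫_0^π 1 dx = π, ∫_0^π cos(nx) dx = 0, ∫_0^π sin(nx) dx = (1−(−1)^n)/n.
  u² squared terms: (3)²·∫1 dx = 9·π = 9*π;  (1)²·∫sin(3x)² dx = 1·π/2 = π/2.
  u² cross terms: 2·(3)·(1)·∫1·sin(3x) dx = 6·(2/3) = 4.
  So ∫_0^π u² dx = 9*π + π/2 + 4 = 4 + 19*π/2.
  (u')² squared terms: (3)²·∫cos(3x)² dx = 9·π/2 = 9*π/2.
  So ∫_0^π (u')² dx = 9*π/2.
||u||_{H^1}^2 = (4 + 19*π/2) + (9*π/2) = 4 + 14*π.


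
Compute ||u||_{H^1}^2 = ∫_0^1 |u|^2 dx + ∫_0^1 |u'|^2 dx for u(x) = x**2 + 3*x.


||u||_{H^1}^2 = 631/30

The H^1 norm (squared) on an interval (0, L) is
  ||u||_{H^1}^2 = ∫_0^L u(x)^2 dx + ∫_0^L u'(x)^2 dx.
Compute u'(x) = 2*x + 3.
Then u(x)^2 = x**4 + 6*x**3 + 9*x**2 and u'(x)^2 = 4*x**2 + 12*x + 9.
Integrate each monomial from 0 to 1 using ∫_0^1 c·x^n dx = c·1^(n+1)/(n+1):
  ∫_0^1 u(x)^2 dx = ∫_0^1 (x^4 + 6*x^3 + 9*x^2) dx. Term by term:
    ∫_0^1 x^4 dx = 1/5;  ∫_0^1 6*x^3 dx = 3/2;  ∫_0^1 9*x^2 dx = 3.
  Sum: 1/5 + 3/2 + 3 = 47/10.
  ∫_0^1 u'(x)^2 dx = ∫_0^1 (4*x^2 + 12*x + 9) dx. Term by term:
    ∫_0^1 4*x^2 dx = 4/3;  ∫_0^1 12*x dx = 6;  ∫_0^1 9 dx = 9.
  Sum: 4/3 + 6 + 9 = 49/3.
Adding: ||u||_{H^1}^2 = 47/10 + 49/3 = 631/30.


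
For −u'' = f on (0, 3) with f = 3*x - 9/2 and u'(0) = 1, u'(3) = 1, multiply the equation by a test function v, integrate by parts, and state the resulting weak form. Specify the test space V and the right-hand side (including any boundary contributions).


V = H^1(0, 3) (v unrestricted at boundary; u is determined up to an additive constant); weak form: ∫_0^3 u'v' dx = ∫_0^3 (3*x - 9/2) v dx + v(3) − v(0) for all v ∈ V.

Multiply both sides by a test function v and integrate from 0 to 3:
  ∫_0^3 −u''(x) v(x) dx = ∫_0^3 f(x) v(x) dx.
Integrate the LHS by parts once:
  ∫_0^3 −u'' v dx = −[u'(x) v(x)]_0^3 + ∫_0^3 u'(x) v'(x) dx.
Thus ∫_0^3 u'(x) v'(x) dx = ∫_0^3 f(x) v(x) dx + [u'(x) v(x)]_0^3.
Choose V so that boundary terms are either known or forced to vanish.
u has inhomogeneous Neumann u'(0) = 1, u'(3) = 1. [u' v]_0^3 = (1)·v(3) − (1)·v(0) = v(3) − v(0). Take V = H^1(0, 3); boundary term becomes part of RHS.
Weak formulation: find u (satisfying any essential BC) such that ∫_0^3 u'(x) v'(x) dx = ∫_0^3 f v dx + v(3) − v(0) for all v ∈ V (Neumann data are natural BCs: they enter the RHS as boundary terms).
Substituting f(x) = 3*x - 9/2, the right-hand side is ∫_0^3 (3*x - 9/2) v dx + v(3) − v(0).
Compatibility check (pure Neumann): taking v ≡ 1 ∈ V gives 0 = ∫_0^3 f dx + (1) − (1), i.e. ∫_0^3 f dx must equal u'(0) − u'(3) = 0. Indeed ∫_0^3 (3*x - 9/2) dx = 0, so the data are compatible. The solution is then unique only up to an additive constant (fix it e.g. by requiring ∫_0^3 u dx = 0).


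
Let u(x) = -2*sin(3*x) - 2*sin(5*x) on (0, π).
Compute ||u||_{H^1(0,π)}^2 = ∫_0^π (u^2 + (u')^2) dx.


||u||_{H^1(0,π)}^2 = 72*π

u'(x) = -6*cos(3*x) - 10*cos(5*x).
Expand u² and (u')² and integrate term by term on (0, π), using: for integers n ≥ 1, ∫_0^π sin²(nx) dx = ∫_0^π cos²(nx) dx = π/2; for n ≠ n', ∫_0^π sin(nx)sin(n'x) dx = ∫_0^π cos(nx)cos(n'x) dx = 0; and by product-to-sum, ∫_0^π sin(nx)cos(n'x) dx = ½∫_0^π [sin((n+n')x) + sin((n−n')x)] dx, which is 0 when n+n' is even and 2n/(n²−n'²) when n+n' is odd (it need not vanish on (0, π)).
  u² squared terms: (-2)²·∫sin(3x)² dx = 4·π/2 = 2*π;  (-2)²·∫sin(5x)² dx = 4·π/2 = 2*π.
  u² cross terms: 2·(-2)·(-2)·∫sin(3x)·sin(5x) dx = 8·(0) = 0.
  So ∫_0^π u² dx = 2*π + 2*π + 0 = 4*π.
  (u')² squared terms: (-10)²·∫cos(5x)² dx = 100·π/2 = 50*π;  (-6)²·∫cos(3x)² dx = 36·π/2 = 18*π.
  (u')² cross terms: 2·(-10)·(-6)·∫cos(5x)·cos(3x) dx = 120·(0) = 0.
  So ∫_0^π (u')² dx = 50*π + 18*π + 0 = 68*π.
||u||_{H^1}^2 = (4*π) + (68*π) = 72*π.


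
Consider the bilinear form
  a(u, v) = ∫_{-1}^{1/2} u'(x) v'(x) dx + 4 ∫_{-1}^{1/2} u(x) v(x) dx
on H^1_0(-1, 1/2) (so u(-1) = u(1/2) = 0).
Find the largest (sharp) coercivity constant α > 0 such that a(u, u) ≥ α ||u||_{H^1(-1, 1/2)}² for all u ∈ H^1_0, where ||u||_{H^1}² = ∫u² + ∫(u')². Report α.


α = 1

Coercivity of a(·,·) on H^1_0(-1, 1/2) means a(u, u) ≥ α ||u||_{H^1}² for every u ∈ H^1_0.
The interval has length L = 3/2, and Poincaré/coercivity depend only on L. Here a(u, u) = ∫(u')² + (4)·∫u².
Here c = 4 ≥ 1, so a(u,u) = ∫(u')² + c∫u² ≥ ∫(u')² + ∫u² = ||u||_{H^1}², i.e. α = 1 works. No larger α is possible: a(u,u) ≥ α||u||_{H^1}² means (1−α)∫(u')² ≥ (α−c)∫u², and for the modes u_n = sin(nπ(x−x₀)/L) (x₀ the left endpoint) one has ∫u_n²/∫(u_n')² = (L/(nπ))² → 0, so a(u_n,u_n)/||u_n||_{H^1}² → 1. Hence the optimal constant is α = 1.
Therefore α = 1.


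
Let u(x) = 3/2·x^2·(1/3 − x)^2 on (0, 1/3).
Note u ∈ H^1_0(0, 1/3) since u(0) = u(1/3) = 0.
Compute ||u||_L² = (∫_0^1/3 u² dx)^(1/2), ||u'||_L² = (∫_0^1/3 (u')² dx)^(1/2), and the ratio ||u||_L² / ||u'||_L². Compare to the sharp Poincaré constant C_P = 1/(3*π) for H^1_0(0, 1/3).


||u||_L² / ||u'||_L² = sqrt(3)/18 < C_P = 1/(3*π).

u(x) = 3/2·x^2·(1/3 − x)^2, so u'(x) = x*(3*x - 1)*(6*x - 1)/3.
u(x) = 3/2·x^2·(1/3 − x)^2 vanishes at x = 0 and x = 1/3, so u ∈ H^1_0(0, 1/3). Differentiate via the product rule and integrate the resulting polynomials term by term.
  ∫_0^1/3 u² dx = ∫_0^1/3 (9*x^8/4 - 3*x^7 + 3*x^6/2 - x^5/3 + x^4/36) dx. Term by term:
    ∫_0^1/3 9*x^8/4 dx = 1/78732;  ∫_0^1/3 -3*x^7 dx = -1/17496;  ∫_0^1/3 3*x^6/2 dx = 1/10206;
    ∫_0^1/3 -x^5/3 dx = -1/13122;  ∫_0^1/3 x^4/36 dx = 1/43740.
  Sum: 1/78732 − 1/17496 + 1/10206 − 1/13122 + 1/43740 = 1/5511240.
  ∫_0^1/3 (u')² dx = ∫_0^1/3 (36*x^6 - 36*x^5 + 13*x^4 - 2*x^3 + x^2/9) dx. Term by term:
    ∫_0^1/3 36*x^6 dx = 4/1701;  ∫_0^1/3 -36*x^5 dx = -2/243;  ∫_0^1/3 13*x^4 dx = 13/1215;
    ∫_0^1/3 -2*x^3 dx = -1/162;  ∫_0^1/3 x^2/9 dx = 1/729.
  Sum: 4/1701 − 2/243 + 13/1215 − 1/162 + 1/729 = 1/51030.
∫_0^1/3 u² dx = 1/5511240, so ||u||_L² = sqrt(210)/34020.
∫_0^1/3 (u')² dx = 1/51030, so ||u'||_L² = sqrt(70)/1890.
Ratio ||u||_L² / ||u'||_L² = sqrt(3)/18.
Sharp Poincaré constant on H^1_0(0, 1/3) is C_P = L/π = 1/(3*π), achieved by sin(3*π·x).
A polynomial bump cannot attain the sharp Poincaré constant (only the first sine eigenfunction does), so the ratio is strictly less than C_P, consistent with ||u||_L² ≤ C_P ||u'||_L².


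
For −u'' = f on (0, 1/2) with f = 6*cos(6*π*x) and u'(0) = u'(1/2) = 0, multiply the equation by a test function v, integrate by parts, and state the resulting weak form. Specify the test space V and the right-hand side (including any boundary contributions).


V = H^1(0, 1/2) (no boundary constraint on v; u is determined up to an additive constant); weak form: ∫_0^1/2 u'v' dx = ∫_0^1/2 (6*cos(6*π*x)) v dx for all v ∈ V.

Multiply both sides by a test function v and integrate from 0 to 1/2:
  ∫_0^1/2 −u''(x) v(x) dx = ∫_0^1/2 f(x) v(x) dx.
Integrate the LHS by parts once:
  ∫_0^1/2 −u'' v dx = −[u'(x) v(x)]_0^1/2 + ∫_0^1/2 u'(x) v'(x) dx.
Thus ∫_0^1/2 u'(x) v'(x) dx = ∫_0^1/2 f(x) v(x) dx + [u'(x) v(x)]_0^1/2.
Choose V so that boundary terms are either known or forced to vanish.
u has homogeneous Neumann: u'(0) = u'(1/2) = 0. So [u' v]_0^1/2 = 0·v(1/2) − 0·v(0) = 0 for any v; take V = H^1(0, 1/2).
Weak formulation: find u (satisfying any essential BC) such that ∫_0^1/2 u'(x) v'(x) dx = ∫_0^1/2 f v dx for all v ∈ V (homogeneous Neumann, so boundary terms vanish).
Substituting f(x) = 6*cos(6*π*x), the right-hand side is ∫_0^1/2 (6*cos(6*π*x)) v dx.
Compatibility check (pure Neumann): taking v ≡ 1 ∈ V gives 0 = ∫_0^1/2 f dx + (0) − (0), i.e. ∫_0^1/2 f dx must equal u'(0) − u'(1/2) = 0. Indeed ∫_0^1/2 (6*cos(6*π*x)) dx = 0, so the data are compatible. The solution is then unique only up to an additive constant (fix it e.g. by requiring ∫_0^1/2 u dx = 0).


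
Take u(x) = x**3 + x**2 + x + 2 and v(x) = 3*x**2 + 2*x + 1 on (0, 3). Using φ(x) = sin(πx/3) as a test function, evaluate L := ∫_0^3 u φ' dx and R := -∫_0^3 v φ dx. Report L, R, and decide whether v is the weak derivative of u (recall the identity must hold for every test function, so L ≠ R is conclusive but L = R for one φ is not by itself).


LHS = -105/π + 324/π^3, RHS = -105/π + 324/π^3. Yes, v = u' weakly.

u(x) = x**3 + x**2 + x + 2, classical derivative u'(x) = 3*x**2 + 2*x + 1.
φ(x) = sin(πx/3), so φ'(x) = π*cos(π*x/3)/3.
Note φ(0) = φ(3) = 0, so the boundary term u·φ vanishes.
LHS = ∫_0^3 u(x) φ'(x) dx = ∫_0^3 (π*x^3*cos(π*x/3)/3 + π*x^2*cos(π*x/3)/3 + π*x*cos(π*x/3)/3 + 2*π*cos(π*x/3)/3) dx. Term by term:
  ∫_0^3 2*π*cos(π*x/3)/3 dx = 0;  ∫_0^3 π*x*cos(π*x/3)/3 dx = -6/π;  ∫_0^3 π*x^2*cos(π*x/3)/3 dx = -18/π;
  ∫_0^3 π*x^3*cos(π*x/3)/3 dx = -81/π + 324/π^3.
Sum: 0 − 6/π − 18/π + -81/π + 324/π^3 = -105/π + 324/π^3.
So LHS = -105/π + 324/π^3.
∫_0^3 v(x) φ(x) dx = ∫_0^3 (3*x^2*sin(π*x/3) + 2*x*sin(π*x/3) + sin(π*x/3)) dx. Term by term:
  ∫_0^3 2*x*sin(π*x/3) dx = 18/π;  ∫_0^3 3*x^2*sin(π*x/3) dx = -324/π^3 + 81/π;  ∫_0^3 sin(π*x/3) dx = 6/π.
Sum: 18/π + -324/π^3 + 81/π + 6/π = -324/π^3 + 105/π.
So RHS = -∫_0^3 v(x) φ(x) dx = -105/π + 324/π^3.
LHS = RHS, so the identity holds for this test φ.
Moreover u is smooth here and v(x) = u'(x) = 3*x**2 + 2*x + 1 pointwise, so the identity holds for every test function. Hence v is the weak derivative of u.


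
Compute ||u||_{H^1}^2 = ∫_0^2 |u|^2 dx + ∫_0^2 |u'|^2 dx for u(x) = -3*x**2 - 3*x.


||u||_{H^1}^2 = 1698/5

The H^1 norm (squared) on an interval (0, L) is
  ||u||_{H^1}^2 = ∫_0^L u(x)^2 dx + ∫_0^L u'(x)^2 dx.
Compute u'(x) = -6*x - 3.
Then u(x)^2 = 9*x**4 + 18*x**3 + 9*x**2 and u'(x)^2 = 36*x**2 + 36*x + 9.
Integrate each monomial from 0 to 2 using ∫_0^2 c·x^n dx = c·2^(n+1)/(n+1):
  ∫_0^2 u(x)^2 dx = ∫_0^2 (9*x^4 + 18*x^3 + 9*x^2) dx. Term by term:
    ∫_0^2 9*x^4 dx = 288/5;  ∫_0^2 18*x^3 dx = 72;  ∫_0^2 9*x^2 dx = 24.
  Sum: 288/5 + 72 + 24 = 768/5.
  ∫_0^2 u'(x)^2 dx = ∫_0^2 (36*x^2 + 36*x + 9) dx. Term by term:
    ∫_0^2 36*x^2 dx = 96;  ∫_0^2 36*x dx = 72;  ∫_0^2 9 dx = 18.
  Sum: 96 + 72 + 18 = 186.
Adding: ||u||_{H^1}^2 = 768/5 + 186 = 1698/5.


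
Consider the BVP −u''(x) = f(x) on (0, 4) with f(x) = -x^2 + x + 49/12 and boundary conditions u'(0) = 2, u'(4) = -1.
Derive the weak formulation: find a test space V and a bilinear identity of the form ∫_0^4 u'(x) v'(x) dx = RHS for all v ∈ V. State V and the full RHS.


V = H^1(0, 4) (v unrestricted at boundary; u is determined up to an additive constant); weak form: ∫_0^4 u'v' dx = ∫_0^4 (-x^2 + x + 49/12) v dx − v(4) − 2·v(0) for all v ∈ V.

Multiply both sides by a test function v and integrate from 0 to 4:
  ∫_0^4 −u''(x) v(x) dx = ∫_0^4 f(x) v(x) dx.
Integrate the LHS by parts once:
  ∫_0^4 −u'' v dx = −[u'(x) v(x)]_0^4 + ∫_0^4 u'(x) v'(x) dx.
Thus ∫_0^4 u'(x) v'(x) dx = ∫_0^4 f(x) v(x) dx + [u'(x) v(x)]_0^4.
Choose V so that boundary terms are either known or forced to vanish.
u has inhomogeneous Neumann u'(0) = 2, u'(4) = -1. [u' v]_0^4 = (-1)·v(4) − (2)·v(0) = − v(4) − 2·v(0). Take V = H^1(0, 4); boundary term becomes part of RHS.
Weak formulation: find u (satisfying any essential BC) such that ∫_0^4 u'(x) v'(x) dx = ∫_0^4 f v dx − v(4) − 2·v(0) for all v ∈ V (Neumann data are natural BCs: they enter the RHS as boundary terms).
Substituting f(x) = -x^2 + x + 49/12, the right-hand side is ∫_0^4 (-x^2 + x + 49/12) v dx − v(4) − 2·v(0).
Compatibility check (pure Neumann): taking v ≡ 1 ∈ V gives 0 = ∫_0^4 f dx + (-1) − (2), i.e. ∫_0^4 f dx must equal u'(0) − u'(4) = 3. Indeed ∫_0^4 (-x^2 + x + 49/12) dx = 3, so the data are compatible. The solution is then unique only up to an additive constant (fix it e.g. by requiring ∫_0^4 u dx = 0).


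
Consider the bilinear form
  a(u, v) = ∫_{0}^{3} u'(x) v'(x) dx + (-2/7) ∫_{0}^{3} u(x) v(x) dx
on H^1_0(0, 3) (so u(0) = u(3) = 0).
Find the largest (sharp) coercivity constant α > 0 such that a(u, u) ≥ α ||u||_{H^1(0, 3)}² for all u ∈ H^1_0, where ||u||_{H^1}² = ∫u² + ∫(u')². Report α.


α = (-18/7 + π^2)/(9 + π^2)

Coercivity of a(·,·) on H^1_0(0, 3) means a(u, u) ≥ α ||u||_{H^1}² for every u ∈ H^1_0.
The interval has length L = 3, and Poincaré/coercivity depend only on L. Here a(u, u) = ∫(u')² + (-2/7)·∫u².
Here c = -2/7 < 0 with |c| < (π/L)² = π^2/9, so coercivity still holds. The condition a(u,u) ≥ α||u||_{H^1}² reads (1−α)∫(u')² ≥ (α−c)∫u². Any admissible α is ≤ 1 (rapidly oscillating u have ∫u²/∫(u')² → 0), and α = 1 would force 0 ≥ (1−c)∫u², impossible since c < 1; so 1−α > 0. By the sharp Poincaré inequality on H^1_0 of an interval of length L, ∫(u')² ≥ (π/L)²∫u² with equality for the first sine mode sin(π(x−x₀)/L) (x₀ the left endpoint), so the inequality holds for all u iff (1−α)(π/L)² ≥ α − c, i.e. α ≤ ((π/L)² + c)/((π/L)² + 1) = (1 + c(L/π)²)/(1 + (L/π)²). (Direct route, valid since c ≤ 0: Poincaré gives c∫u² ≥ c(L/π)²∫(u')², so a(u,u) ≥ (1 + c(L/π)²)∫(u')², while ||u||_{H^1}² ≤ (1 + (L/π)²)∫(u')²; dividing yields the same α.) With (π/L)² = π^2/9 and c = -2/7, the largest admissible constant is α = ((π/L)² + c)/((π/L)² + 1).
Simplifying, α = (-18/7 + π^2)/(9 + π^2).


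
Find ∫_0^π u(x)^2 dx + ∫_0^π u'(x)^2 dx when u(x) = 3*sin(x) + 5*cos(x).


||u||_{H^1(0,π)}^2 = 34*π

u'(x) = -5*sin(x) + 3*cos(x).
Expand u² and (u')² and integrate term by term on (0, π), using: for integers n ≥ 1, ∫_0^π sin²(nx) dx = ∫_0^π cos²(nx) dx = π/2; for n ≠ n', ∫_0^π sin(nx)sin(n'x) dx = ∫_0^π cos(nx)cos(n'x) dx = 0; and by product-to-sum, ∫_0^π sin(nx)cos(n'x) dx = ½∫_0^π [sin((n+n')x) + sin((n−n')x)] dx, which is 0 when n+n' is even and 2n/(n²−n'²) when n+n' is odd (it need not vanish on (0, π)).
  u² squared terms: (3)²·∫sin(x)² dx = 9·π/2 = 9*π/2;  (5)²·∫cos(x)² dx = 25·π/2 = 25*π/2.
  u² cross terms: 2·(3)·(5)·∫sin(x)·cos(x) dx = 30·(0) = 0.
  So ∫_0^π u² dx = 9*π/2 + 25*π/2 + 0 = 17*π.
  (u')² squared terms: (-5)²·∫sin(x)² dx = 25·π/2 = 25*π/2;  (3)²·∫cos(x)² dx = 9·π/2 = 9*π/2.
  (u')² cross terms: 2·(-5)·(3)·∫sin(x)·cos(x) dx = -30·(0) = 0.
  So ∫_0^π (u')² dx = 25*π/2 + 9*π/2 + 0 = 17*π.
||u||_{H^1}^2 = (17*π) + (17*π) = 34*π.


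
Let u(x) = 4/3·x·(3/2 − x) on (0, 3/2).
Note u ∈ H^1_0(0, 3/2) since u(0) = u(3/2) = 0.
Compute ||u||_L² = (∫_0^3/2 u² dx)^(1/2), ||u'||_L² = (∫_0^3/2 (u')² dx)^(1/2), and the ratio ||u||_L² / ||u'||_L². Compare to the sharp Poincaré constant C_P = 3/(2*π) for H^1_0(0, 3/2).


||u||_L² / ||u'||_L² = 3*sqrt(10)/20 < C_P = 3/(2*π).

u(x) = 4/3·x·(3/2 − x), so u'(x) = 2 - 8*x/3.
u(x) = 4/3·x·(3/2 − x) vanishes at x = 0 and x = 3/2, so u ∈ H^1_0(0, 3/2). Differentiate via the product rule and integrate the resulting polynomials term by term.
  ∫_0^3/2 u² dx = ∫_0^3/2 (16*x^4/9 - 16*x^3/3 + 4*x^2) dx. Term by term:
    ∫_0^3/2 16*x^4/9 dx = 27/10;  ∫_0^3/2 -16*x^3/3 dx = -27/4;  ∫_0^3/2 4*x^2 dx = 9/2.
  Sum: 27/10 − 27/4 + 9/2 = 9/20.
  ∫_0^3/2 (u')² dx = ∫_0^3/2 (64*x^2/9 - 32*x/3 + 4) dx. Term by term:
    ∫_0^3/2 64*x^2/9 dx = 8;  ∫_0^3/2 -32*x/3 dx = -12;  ∫_0^3/2 4 dx = 6.
  Sum: 8 − 12 + 6 = 2.
∫_0^3/2 u² dx = 9/20, so ||u||_L² = 3*sqrt(5)/10.
∫_0^3/2 (u')² dx = 2, so ||u'||_L² = sqrt(2).
Ratio ||u||_L² / ||u'||_L² = 3*sqrt(10)/20.
Sharp Poincaré constant on H^1_0(0, 3/2) is C_P = L/π = 3/(2*π), achieved by sin(2*π/3·x).
A polynomial bump cannot attain the sharp Poincaré constant (only the first sine eigenfunction does), so the ratio is strictly less than C_P, consistent with ||u||_L² ≤ C_P ||u'||_L².


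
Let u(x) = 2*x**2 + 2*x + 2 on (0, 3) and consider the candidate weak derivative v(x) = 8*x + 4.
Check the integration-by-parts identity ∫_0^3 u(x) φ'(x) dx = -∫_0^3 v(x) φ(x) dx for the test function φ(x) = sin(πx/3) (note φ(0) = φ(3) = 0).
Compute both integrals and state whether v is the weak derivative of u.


LHS = -48/π, RHS = -96/π. No, v is not the weak derivative of u.

u(x) = 2*x**2 + 2*x + 2, classical derivative u'(x) = 4*x + 2.
φ(x) = sin(πx/3), so φ'(x) = π*cos(π*x/3)/3.
Note φ(0) = φ(3) = 0, so the boundary term u·φ vanishes.
LHS = ∫_0^3 u(x) φ'(x) dx = ∫_0^3 (2*π*x^2*cos(π*x/3)/3 + 2*π*x*cos(π*x/3)/3 + 2*π*cos(π*x/3)/3) dx. Term by term:
  ∫_0^3 2*π*cos(π*x/3)/3 dx = 0;  ∫_0^3 2*π*x*cos(π*x/3)/3 dx = -12/π;  ∫_0^3 2*π*x^2*cos(π*x/3)/3 dx = -36/π.
Sum: 0 − 12/π − 36/π = -48/π.
So LHS = -48/π.
∫_0^3 v(x) φ(x) dx = ∫_0^3 (8*x*sin(π*x/3) + 4*sin(π*x/3)) dx. Term by term:
  ∫_0^3 4*sin(π*x/3) dx = 24/π;  ∫_0^3 8*x*sin(π*x/3) dx = 72/π.
Sum: 24/π + 72/π = 96/π.
So RHS = -∫_0^3 v(x) φ(x) dx = -96/π.
LHS − RHS = 48/π ≠ 0, so the identity fails.
(For a valid weak derivative the identity must hold for EVERY test function, in particular this one. The failure shows v is NOT the weak derivative of u.)
Correct weak derivative would be u'(x) = 4*x + 2.


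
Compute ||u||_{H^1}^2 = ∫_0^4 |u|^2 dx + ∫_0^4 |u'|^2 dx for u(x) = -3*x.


||u||_{H^1}^2 = 228

The H^1 norm (squared) on an interval (0, L) is
  ||u||_{H^1}^2 = ∫_0^L u(x)^2 dx + ∫_0^L u'(x)^2 dx.
Compute u'(x) = -3.
Then u(x)^2 = 9*x**2 and u'(x)^2 = 9.
Integrate each monomial from 0 to 4 using ∫_0^4 c·x^n dx = c·4^(n+1)/(n+1):
  ∫_0^4 u(x)^2 dx = ∫_0^4 (9*x^2) dx. Term by term:
    ∫_0^4 9*x^2 dx = 192.
  ∫_0^4 u'(x)^2 dx = ∫_0^4 (9) dx. Term by term:
    ∫_0^4 9 dx = 36.
Adding: ||u||_{H^1}^2 = 192 + 36 = 228.


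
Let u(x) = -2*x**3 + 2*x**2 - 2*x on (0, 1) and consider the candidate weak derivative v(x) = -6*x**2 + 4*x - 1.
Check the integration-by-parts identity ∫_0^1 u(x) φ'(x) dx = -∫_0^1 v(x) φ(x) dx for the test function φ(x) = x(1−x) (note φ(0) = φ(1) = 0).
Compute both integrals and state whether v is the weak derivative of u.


LHS = 3/10, RHS = 2/15. No, v is not the weak derivative of u.

u(x) = -2*x**3 + 2*x**2 - 2*x, classical derivative u'(x) = -6*x**2 + 4*x - 2.
φ(x) = x(1−x), so φ'(x) = 1 - 2*x.
Note φ(0) = φ(1) = 0, so the boundary term u·φ vanishes.
LHS = ∫_0^1 u(x) φ'(x) dx = ∫_0^1 (4*x^4 - 6*x^3 + 6*x^2 - 2*x) dx. Term by term:
  ∫_0^1 4*x^4 dx = 4/5;  ∫_0^1 -6*x^3 dx = -3/2;  ∫_0^1 6*x^2 dx = 2;
  ∫_0^1 -2*x dx = -1.
Sum: 4/5 − 3/2 + 2 − 1 = 3/10.
So LHS = 3/10.
∫_0^1 v(x) φ(x) dx = ∫_0^1 (6*x^4 - 10*x^3 + 5*x^2 - x) dx. Term by term:
  ∫_0^1 6*x^4 dx = 6/5;  ∫_0^1 -10*x^3 dx = -5/2;  ∫_0^1 5*x^2 dx = 5/3;
  ∫_0^1 -x dx = -1/2.
Sum: 6/5 − 5/2 + 5/3 − 1/2 = -2/15.
So RHS = -∫_0^1 v(x) φ(x) dx = 2/15.
LHS − RHS = 1/6 ≠ 0, so the identity fails.
(For a valid weak derivative the identity must hold for EVERY test function, in particular this one. The failure shows v is NOT the weak derivative of u.)
Correct weak derivative would be u'(x) = -6*x**2 + 4*x - 2.


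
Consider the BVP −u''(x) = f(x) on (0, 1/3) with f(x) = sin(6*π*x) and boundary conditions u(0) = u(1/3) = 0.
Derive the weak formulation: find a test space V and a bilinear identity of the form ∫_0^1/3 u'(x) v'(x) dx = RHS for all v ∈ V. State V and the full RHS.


V = H^1_0(0, 1/3) (so v(0) = v(1/3) = 0); weak form: ∫_0^1/3 u'v' dx = ∫_0^1/3 (sin(6*π*x)) v dx for all v ∈ V.

Multiply both sides by a test function v and integrate from 0 to 1/3:
  ∫_0^1/3 −u''(x) v(x) dx = ∫_0^1/3 f(x) v(x) dx.
Integrate the LHS by parts once:
  ∫_0^1/3 −u'' v dx = −[u'(x) v(x)]_0^1/3 + ∫_0^1/3 u'(x) v'(x) dx.
Thus ∫_0^1/3 u'(x) v'(x) dx = ∫_0^1/3 f(x) v(x) dx + [u'(x) v(x)]_0^1/3.
Choose V so that boundary terms are either known or forced to vanish.
u is Dirichlet: u(0) = u(1/3) = 0. Let V = H^1_0(0, 1/3); then v(0) = v(1/3) = 0, and [u' v]_0^1/3 = 0.
Weak formulation: find u (satisfying any essential BC) such that ∫_0^1/3 u'(x) v'(x) dx = ∫_0^1/3 f v dx for all v ∈ V.
Substituting f(x) = sin(6*π*x), the right-hand side is ∫_0^1/3 (sin(6*π*x)) v dx.
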